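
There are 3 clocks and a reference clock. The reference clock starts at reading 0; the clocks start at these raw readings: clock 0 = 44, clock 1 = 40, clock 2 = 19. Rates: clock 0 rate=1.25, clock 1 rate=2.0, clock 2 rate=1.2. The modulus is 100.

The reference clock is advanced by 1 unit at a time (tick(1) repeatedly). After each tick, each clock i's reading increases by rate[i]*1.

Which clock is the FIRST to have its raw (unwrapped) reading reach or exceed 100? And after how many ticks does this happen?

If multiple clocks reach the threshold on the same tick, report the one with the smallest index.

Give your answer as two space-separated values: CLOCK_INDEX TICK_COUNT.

Answer: 1 30

Derivation:
clock 0: start=44, rate=1.25, needs 100-44 = 56; ticks = ceil(56/1.25) = ceil(44.8000) = 45; reading at tick 45 = 44 + 1.25*45 = 100.2500
clock 1: start=40, rate=2.0, needs 100-40 = 60; ticks = ceil(60/2.0) = ceil(30.0000) = 30; reading at tick 30 = 40 + 2.0*30 = 100.0000
clock 2: start=19, rate=1.2, needs 100-19 = 81; ticks = ceil(81/1.2) = ceil(67.5000) = 68; reading at tick 68 = 19 + 1.2*68 = 100.6000
Minimum tick count = 30; winners = [1]; smallest index = 1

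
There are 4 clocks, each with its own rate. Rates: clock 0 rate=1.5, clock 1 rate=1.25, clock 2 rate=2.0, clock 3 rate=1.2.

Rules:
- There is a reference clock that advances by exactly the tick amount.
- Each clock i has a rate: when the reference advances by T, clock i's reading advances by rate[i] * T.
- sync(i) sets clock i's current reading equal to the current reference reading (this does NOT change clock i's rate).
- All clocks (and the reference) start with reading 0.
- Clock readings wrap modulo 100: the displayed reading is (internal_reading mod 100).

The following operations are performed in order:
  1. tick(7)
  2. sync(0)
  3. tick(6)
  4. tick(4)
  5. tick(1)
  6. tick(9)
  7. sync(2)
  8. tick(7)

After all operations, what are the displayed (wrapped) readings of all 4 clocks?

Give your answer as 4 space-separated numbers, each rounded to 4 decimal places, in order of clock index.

After op 1 tick(7): ref=7.0000 raw=[10.5000 8.7500 14.0000 8.4000]
After op 2 sync(0): ref=7.0000 raw=[7.0000 8.7500 14.0000 8.4000]
After op 3 tick(6): ref=13.0000 raw=[16.0000 16.2500 26.0000 15.6000]
After op 4 tick(4): ref=17.0000 raw=[22.0000 21.2500 34.0000 20.4000]
After op 5 tick(1): ref=18.0000 raw=[23.5000 22.5000 36.0000 21.6000]
After op 6 tick(9): ref=27.0000 raw=[37.0000 33.7500 54.0000 32.4000]
After op 7 sync(2): ref=27.0000 raw=[37.0000 33.7500 27.0000 32.4000]
After op 8 tick(7): ref=34.0000 raw=[47.5000 42.5000 41.0000 40.8000]
Wrap final raw readings (mod 100): 47.5000 mod 100 = 47.5000; 42.5000 mod 100 = 42.5000; 41.0000 mod 100 = 41.0000; 40.8000 mod 100 = 40.8000

Answer: 47.5000 42.5000 41.0000 40.8000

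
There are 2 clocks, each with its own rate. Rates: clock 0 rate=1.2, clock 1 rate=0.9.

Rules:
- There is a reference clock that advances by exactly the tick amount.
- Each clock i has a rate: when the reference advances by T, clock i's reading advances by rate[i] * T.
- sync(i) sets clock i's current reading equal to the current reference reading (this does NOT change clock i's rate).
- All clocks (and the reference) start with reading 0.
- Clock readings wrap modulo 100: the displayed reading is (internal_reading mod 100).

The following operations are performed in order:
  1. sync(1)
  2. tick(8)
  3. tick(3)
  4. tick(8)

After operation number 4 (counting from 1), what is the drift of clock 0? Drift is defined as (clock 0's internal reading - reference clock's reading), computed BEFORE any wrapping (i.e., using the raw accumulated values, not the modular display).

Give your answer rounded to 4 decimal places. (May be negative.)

After op 1 sync(1): ref=0.0000 raw=[0.0000 0.0000]
After op 2 tick(8): ref=8.0000 raw=[9.6000 7.2000]
After op 3 tick(3): ref=11.0000 raw=[13.2000 9.9000]
After op 4 tick(8): ref=19.0000 raw=[22.8000 17.1000]
Drift of clock 0 after op 4: 22.8000 - 19.0000 = 3.8000

Answer: 3.8000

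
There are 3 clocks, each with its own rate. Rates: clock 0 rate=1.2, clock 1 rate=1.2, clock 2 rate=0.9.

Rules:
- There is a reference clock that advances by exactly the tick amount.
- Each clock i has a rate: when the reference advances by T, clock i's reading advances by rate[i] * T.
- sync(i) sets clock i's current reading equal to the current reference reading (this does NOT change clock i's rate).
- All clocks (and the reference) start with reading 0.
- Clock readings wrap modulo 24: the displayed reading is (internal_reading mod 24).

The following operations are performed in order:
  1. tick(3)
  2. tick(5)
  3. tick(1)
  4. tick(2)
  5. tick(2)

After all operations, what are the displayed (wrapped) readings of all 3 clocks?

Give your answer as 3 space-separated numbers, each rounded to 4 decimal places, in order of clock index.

After op 1 tick(3): ref=3.0000 raw=[3.6000 3.6000 2.7000]
After op 2 tick(5): ref=8.0000 raw=[9.6000 9.6000 7.2000]
After op 3 tick(1): ref=9.0000 raw=[10.8000 10.8000 8.1000]
After op 4 tick(2): ref=11.0000 raw=[13.2000 13.2000 9.9000]
After op 5 tick(2): ref=13.0000 raw=[15.6000 15.6000 11.7000]
Wrap final raw readings (mod 24): 15.6000 mod 24 = 15.6000; 15.6000 mod 24 = 15.6000; 11.7000 mod 24 = 11.7000

Answer: 15.6000 15.6000 11.7000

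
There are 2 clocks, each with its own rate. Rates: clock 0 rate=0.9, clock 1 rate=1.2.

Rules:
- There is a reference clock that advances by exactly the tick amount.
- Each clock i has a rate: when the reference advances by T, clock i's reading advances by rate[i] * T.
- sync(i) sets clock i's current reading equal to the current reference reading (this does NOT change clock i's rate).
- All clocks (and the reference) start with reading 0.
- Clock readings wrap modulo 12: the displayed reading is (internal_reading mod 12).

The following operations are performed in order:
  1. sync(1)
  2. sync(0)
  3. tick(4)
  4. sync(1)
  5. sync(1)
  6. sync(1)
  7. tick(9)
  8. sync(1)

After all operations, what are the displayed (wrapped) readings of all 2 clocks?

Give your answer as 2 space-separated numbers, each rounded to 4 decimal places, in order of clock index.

After op 1 sync(1): ref=0.0000 raw=[0.0000 0.0000]
After op 2 sync(0): ref=0.0000 raw=[0.0000 0.0000]
After op 3 tick(4): ref=4.0000 raw=[3.6000 4.8000]
After op 4 sync(1): ref=4.0000 raw=[3.6000 4.0000]
After op 5 sync(1): ref=4.0000 raw=[3.6000 4.0000]
After op 6 sync(1): ref=4.0000 raw=[3.6000 4.0000]
After op 7 tick(9): ref=13.0000 raw=[11.7000 14.8000]
After op 8 sync(1): ref=13.0000 raw=[11.7000 13.0000]
Wrap final raw readings (mod 12): 11.7000 mod 12 = 11.7000; 13.0000 mod 12 = 1.0000

Answer: 11.7000 1.0000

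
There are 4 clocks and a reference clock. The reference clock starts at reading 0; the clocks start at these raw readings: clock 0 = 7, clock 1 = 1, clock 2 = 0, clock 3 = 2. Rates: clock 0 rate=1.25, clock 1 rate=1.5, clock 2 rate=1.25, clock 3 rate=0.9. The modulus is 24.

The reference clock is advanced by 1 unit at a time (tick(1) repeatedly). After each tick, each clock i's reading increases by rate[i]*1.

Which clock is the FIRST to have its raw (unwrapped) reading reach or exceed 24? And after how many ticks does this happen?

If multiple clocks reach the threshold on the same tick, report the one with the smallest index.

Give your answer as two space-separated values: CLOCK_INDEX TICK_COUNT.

Answer: 0 14

Derivation:
clock 0: start=7, rate=1.25, needs 24-7 = 17; ticks = ceil(17/1.25) = ceil(13.6000) = 14; reading at tick 14 = 7 + 1.25*14 = 24.5000
clock 1: start=1, rate=1.5, needs 24-1 = 23; ticks = ceil(23/1.5) = ceil(15.3333) = 16; reading at tick 16 = 1 + 1.5*16 = 25.0000
clock 2: start=0, rate=1.25, needs 24-0 = 24; ticks = ceil(24/1.25) = ceil(19.2000) = 20; reading at tick 20 = 0 + 1.25*20 = 25.0000
clock 3: start=2, rate=0.9, needs 24-2 = 22; ticks = ceil(22/0.9) = ceil(24.4444) = 25; reading at tick 25 = 2 + 0.9*25 = 24.5000
Minimum tick count = 14; winners = [0]; smallest index = 0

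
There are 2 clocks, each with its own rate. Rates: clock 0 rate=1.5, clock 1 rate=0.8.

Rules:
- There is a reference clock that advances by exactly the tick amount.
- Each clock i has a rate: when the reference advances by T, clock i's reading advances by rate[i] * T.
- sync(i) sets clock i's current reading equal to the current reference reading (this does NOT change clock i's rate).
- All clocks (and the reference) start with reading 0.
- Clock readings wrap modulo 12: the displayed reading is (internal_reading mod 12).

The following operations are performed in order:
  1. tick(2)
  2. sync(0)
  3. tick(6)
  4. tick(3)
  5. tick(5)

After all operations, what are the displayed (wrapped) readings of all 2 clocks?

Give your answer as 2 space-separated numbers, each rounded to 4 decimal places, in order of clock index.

After op 1 tick(2): ref=2.0000 raw=[3.0000 1.6000]
After op 2 sync(0): ref=2.0000 raw=[2.0000 1.6000]
After op 3 tick(6): ref=8.0000 raw=[11.0000 6.4000]
After op 4 tick(3): ref=11.0000 raw=[15.5000 8.8000]
After op 5 tick(5): ref=16.0000 raw=[23.0000 12.8000]
Wrap final raw readings (mod 12): 23.0000 mod 12 = 11.0000; 12.8000 mod 12 = 0.8000

Answer: 11.0000 0.8000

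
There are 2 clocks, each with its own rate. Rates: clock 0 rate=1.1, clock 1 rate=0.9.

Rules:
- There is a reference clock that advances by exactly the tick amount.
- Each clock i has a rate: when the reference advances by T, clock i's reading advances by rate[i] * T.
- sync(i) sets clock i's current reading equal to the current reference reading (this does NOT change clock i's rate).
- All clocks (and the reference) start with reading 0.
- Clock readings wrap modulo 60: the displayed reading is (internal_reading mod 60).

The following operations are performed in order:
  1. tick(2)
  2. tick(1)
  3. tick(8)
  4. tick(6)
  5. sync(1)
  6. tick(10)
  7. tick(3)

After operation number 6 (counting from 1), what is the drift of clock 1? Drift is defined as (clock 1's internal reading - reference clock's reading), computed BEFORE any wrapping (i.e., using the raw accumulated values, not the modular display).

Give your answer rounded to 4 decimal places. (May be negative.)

After op 1 tick(2): ref=2.0000 raw=[2.2000 1.8000]
After op 2 tick(1): ref=3.0000 raw=[3.3000 2.7000]
After op 3 tick(8): ref=11.0000 raw=[12.1000 9.9000]
After op 4 tick(6): ref=17.0000 raw=[18.7000 15.3000]
After op 5 sync(1): ref=17.0000 raw=[18.7000 17.0000]
After op 6 tick(10): ref=27.0000 raw=[29.7000 26.0000]
Drift of clock 1 after op 6: 26.0000 - 27.0000 = -1.0000

Answer: -1.0000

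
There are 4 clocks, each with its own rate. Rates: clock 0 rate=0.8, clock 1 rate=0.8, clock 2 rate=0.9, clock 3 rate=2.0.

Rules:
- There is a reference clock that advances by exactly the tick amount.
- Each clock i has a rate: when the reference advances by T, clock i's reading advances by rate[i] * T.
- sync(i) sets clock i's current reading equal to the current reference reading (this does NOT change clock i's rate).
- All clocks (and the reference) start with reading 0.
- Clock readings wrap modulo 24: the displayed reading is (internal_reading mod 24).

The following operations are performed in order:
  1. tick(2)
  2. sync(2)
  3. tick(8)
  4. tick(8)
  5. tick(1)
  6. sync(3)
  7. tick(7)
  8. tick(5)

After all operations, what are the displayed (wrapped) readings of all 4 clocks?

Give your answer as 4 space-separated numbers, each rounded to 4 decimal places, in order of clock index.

After op 1 tick(2): ref=2.0000 raw=[1.6000 1.6000 1.8000 4.0000]
After op 2 sync(2): ref=2.0000 raw=[1.6000 1.6000 2.0000 4.0000]
After op 3 tick(8): ref=10.0000 raw=[8.0000 8.0000 9.2000 20.0000]
After op 4 tick(8): ref=18.0000 raw=[14.4000 14.4000 16.4000 36.0000]
After op 5 tick(1): ref=19.0000 raw=[15.2000 15.2000 17.3000 38.0000]
After op 6 sync(3): ref=19.0000 raw=[15.2000 15.2000 17.3000 19.0000]
After op 7 tick(7): ref=26.0000 raw=[20.8000 20.8000 23.6000 33.0000]
After op 8 tick(5): ref=31.0000 raw=[24.8000 24.8000 28.1000 43.0000]
Wrap final raw readings (mod 24): 24.8000 mod 24 = 0.8000; 24.8000 mod 24 = 0.8000; 28.1000 mod 24 = 4.1000; 43.0000 mod 24 = 19.0000

Answer: 0.8000 0.8000 4.1000 19.0000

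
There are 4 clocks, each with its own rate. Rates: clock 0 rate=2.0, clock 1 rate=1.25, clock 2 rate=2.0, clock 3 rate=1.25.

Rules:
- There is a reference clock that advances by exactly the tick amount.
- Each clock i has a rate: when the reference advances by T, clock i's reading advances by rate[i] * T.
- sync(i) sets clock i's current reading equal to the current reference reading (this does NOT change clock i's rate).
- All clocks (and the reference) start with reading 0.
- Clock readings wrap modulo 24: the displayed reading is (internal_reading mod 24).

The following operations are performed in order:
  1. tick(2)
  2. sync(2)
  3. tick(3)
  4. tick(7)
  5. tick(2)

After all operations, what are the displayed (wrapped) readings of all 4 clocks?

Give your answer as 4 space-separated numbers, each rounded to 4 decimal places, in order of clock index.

After op 1 tick(2): ref=2.0000 raw=[4.0000 2.5000 4.0000 2.5000]
After op 2 sync(2): ref=2.0000 raw=[4.0000 2.5000 2.0000 2.5000]
After op 3 tick(3): ref=5.0000 raw=[10.0000 6.2500 8.0000 6.2500]
After op 4 tick(7): ref=12.0000 raw=[24.0000 15.0000 22.0000 15.0000]
After op 5 tick(2): ref=14.0000 raw=[28.0000 17.5000 26.0000 17.5000]
Wrap final raw readings (mod 24): 28.0000 mod 24 = 4.0000; 17.5000 mod 24 = 17.5000; 26.0000 mod 24 = 2.0000; 17.5000 mod 24 = 17.5000

Answer: 4.0000 17.5000 2.0000 17.5000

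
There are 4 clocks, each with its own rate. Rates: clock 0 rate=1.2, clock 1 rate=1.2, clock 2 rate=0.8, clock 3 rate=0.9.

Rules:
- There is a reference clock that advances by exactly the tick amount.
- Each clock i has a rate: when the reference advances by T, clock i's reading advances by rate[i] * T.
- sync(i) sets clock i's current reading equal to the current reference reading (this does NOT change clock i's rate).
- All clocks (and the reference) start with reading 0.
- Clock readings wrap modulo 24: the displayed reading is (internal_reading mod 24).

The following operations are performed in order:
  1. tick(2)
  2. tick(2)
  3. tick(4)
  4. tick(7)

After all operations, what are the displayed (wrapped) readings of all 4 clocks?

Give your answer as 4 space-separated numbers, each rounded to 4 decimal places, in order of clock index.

Answer: 18.0000 18.0000 12.0000 13.5000

Derivation:
After op 1 tick(2): ref=2.0000 raw=[2.4000 2.4000 1.6000 1.8000]
After op 2 tick(2): ref=4.0000 raw=[4.8000 4.8000 3.2000 3.6000]
After op 3 tick(4): ref=8.0000 raw=[9.6000 9.6000 6.4000 7.2000]
After op 4 tick(7): ref=15.0000 raw=[18.0000 18.0000 12.0000 13.5000]
Wrap final raw readings (mod 24): 18.0000 mod 24 = 18.0000; 18.0000 mod 24 = 18.0000; 12.0000 mod 24 = 12.0000; 13.5000 mod 24 = 13.5000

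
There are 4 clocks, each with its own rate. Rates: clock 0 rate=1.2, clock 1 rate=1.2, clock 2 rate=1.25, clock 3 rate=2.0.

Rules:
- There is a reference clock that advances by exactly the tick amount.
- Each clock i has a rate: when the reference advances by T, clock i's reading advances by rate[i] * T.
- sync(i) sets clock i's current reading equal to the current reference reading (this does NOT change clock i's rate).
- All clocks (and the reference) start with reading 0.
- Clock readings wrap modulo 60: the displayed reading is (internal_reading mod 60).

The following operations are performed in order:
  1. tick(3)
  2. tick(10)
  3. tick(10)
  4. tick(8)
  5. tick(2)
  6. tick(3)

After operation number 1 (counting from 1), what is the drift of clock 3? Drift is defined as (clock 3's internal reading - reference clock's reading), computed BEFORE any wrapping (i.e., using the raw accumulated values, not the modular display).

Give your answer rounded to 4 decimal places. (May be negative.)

After op 1 tick(3): ref=3.0000 raw=[3.6000 3.6000 3.7500 6.0000]
Drift of clock 3 after op 1: 6.0000 - 3.0000 = 3.0000

Answer: 3.0000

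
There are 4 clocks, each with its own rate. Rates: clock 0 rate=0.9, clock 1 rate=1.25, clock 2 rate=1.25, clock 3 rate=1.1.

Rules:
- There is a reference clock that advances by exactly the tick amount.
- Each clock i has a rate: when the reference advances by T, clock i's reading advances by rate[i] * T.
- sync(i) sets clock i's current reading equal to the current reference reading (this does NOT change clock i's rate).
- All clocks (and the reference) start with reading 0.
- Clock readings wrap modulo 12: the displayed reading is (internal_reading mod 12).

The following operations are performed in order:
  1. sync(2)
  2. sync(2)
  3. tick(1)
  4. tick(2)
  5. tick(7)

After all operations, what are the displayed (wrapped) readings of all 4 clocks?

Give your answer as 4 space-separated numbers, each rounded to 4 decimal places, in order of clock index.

Answer: 9.0000 0.5000 0.5000 11.0000

Derivation:
After op 1 sync(2): ref=0.0000 raw=[0.0000 0.0000 0.0000 0.0000]
After op 2 sync(2): ref=0.0000 raw=[0.0000 0.0000 0.0000 0.0000]
After op 3 tick(1): ref=1.0000 raw=[0.9000 1.2500 1.2500 1.1000]
After op 4 tick(2): ref=3.0000 raw=[2.7000 3.7500 3.7500 3.3000]
After op 5 tick(7): ref=10.0000 raw=[9.0000 12.5000 12.5000 11.0000]
Wrap final raw readings (mod 12): 9.0000 mod 12 = 9.0000; 12.5000 mod 12 = 0.5000; 12.5000 mod 12 = 0.5000; 11.0000 mod 12 = 11.0000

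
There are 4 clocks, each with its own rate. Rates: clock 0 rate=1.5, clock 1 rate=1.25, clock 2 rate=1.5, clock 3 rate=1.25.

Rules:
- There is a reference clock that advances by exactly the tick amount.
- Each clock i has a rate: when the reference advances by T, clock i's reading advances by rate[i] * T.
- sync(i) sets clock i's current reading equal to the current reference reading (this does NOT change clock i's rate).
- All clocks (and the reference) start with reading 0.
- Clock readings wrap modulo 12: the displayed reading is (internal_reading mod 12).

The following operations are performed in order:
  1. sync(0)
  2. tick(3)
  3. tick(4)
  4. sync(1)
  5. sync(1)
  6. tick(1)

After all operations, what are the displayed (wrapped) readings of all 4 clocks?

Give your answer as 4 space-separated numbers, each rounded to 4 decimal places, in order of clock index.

After op 1 sync(0): ref=0.0000 raw=[0.0000 0.0000 0.0000 0.0000]
After op 2 tick(3): ref=3.0000 raw=[4.5000 3.7500 4.5000 3.7500]
After op 3 tick(4): ref=7.0000 raw=[10.5000 8.7500 10.5000 8.7500]
After op 4 sync(1): ref=7.0000 raw=[10.5000 7.0000 10.5000 8.7500]
After op 5 sync(1): ref=7.0000 raw=[10.5000 7.0000 10.5000 8.7500]
After op 6 tick(1): ref=8.0000 raw=[12.0000 8.2500 12.0000 10.0000]
Wrap final raw readings (mod 12): 12.0000 mod 12 = 0.0000; 8.2500 mod 12 = 8.2500; 12.0000 mod 12 = 0.0000; 10.0000 mod 12 = 10.0000

Answer: 0.0000 8.2500 0.0000 10.0000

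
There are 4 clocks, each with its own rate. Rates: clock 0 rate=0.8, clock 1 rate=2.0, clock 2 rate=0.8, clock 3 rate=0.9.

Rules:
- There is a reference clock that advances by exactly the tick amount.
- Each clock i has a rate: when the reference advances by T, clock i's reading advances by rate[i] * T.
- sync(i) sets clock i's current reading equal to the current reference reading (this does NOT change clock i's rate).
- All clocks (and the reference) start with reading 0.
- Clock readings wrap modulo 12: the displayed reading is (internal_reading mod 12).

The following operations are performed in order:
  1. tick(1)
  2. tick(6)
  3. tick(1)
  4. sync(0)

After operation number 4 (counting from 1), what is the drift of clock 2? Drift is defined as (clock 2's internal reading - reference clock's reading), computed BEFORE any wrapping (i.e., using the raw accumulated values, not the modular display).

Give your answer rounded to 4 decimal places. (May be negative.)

Answer: -1.6000

Derivation:
After op 1 tick(1): ref=1.0000 raw=[0.8000 2.0000 0.8000 0.9000]
After op 2 tick(6): ref=7.0000 raw=[5.6000 14.0000 5.6000 6.3000]
After op 3 tick(1): ref=8.0000 raw=[6.4000 16.0000 6.4000 7.2000]
After op 4 sync(0): ref=8.0000 raw=[8.0000 16.0000 6.4000 7.2000]
Drift of clock 2 after op 4: 6.4000 - 8.0000 = -1.6000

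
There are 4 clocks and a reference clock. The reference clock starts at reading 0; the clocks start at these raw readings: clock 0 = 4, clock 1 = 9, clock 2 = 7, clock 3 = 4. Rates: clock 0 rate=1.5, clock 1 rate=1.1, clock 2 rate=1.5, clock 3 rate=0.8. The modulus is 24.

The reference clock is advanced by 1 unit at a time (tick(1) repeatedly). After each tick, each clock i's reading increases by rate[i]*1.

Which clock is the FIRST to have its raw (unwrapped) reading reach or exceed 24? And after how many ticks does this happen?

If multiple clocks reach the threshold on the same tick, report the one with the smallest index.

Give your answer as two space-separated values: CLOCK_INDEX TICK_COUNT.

Answer: 2 12

Derivation:
clock 0: start=4, rate=1.5, needs 24-4 = 20; ticks = ceil(20/1.5) = ceil(13.3333) = 14; reading at tick 14 = 4 + 1.5*14 = 25.0000
clock 1: start=9, rate=1.1, needs 24-9 = 15; ticks = ceil(15/1.1) = ceil(13.6364) = 14; reading at tick 14 = 9 + 1.1*14 = 24.4000
clock 2: start=7, rate=1.5, needs 24-7 = 17; ticks = ceil(17/1.5) = ceil(11.3333) = 12; reading at tick 12 = 7 + 1.5*12 = 25.0000
clock 3: start=4, rate=0.8, needs 24-4 = 20; ticks = ceil(20/0.8) = ceil(25.0000) = 25; reading at tick 25 = 4 + 0.8*25 = 24.0000
Minimum tick count = 12; winners = [2]; smallest index = 2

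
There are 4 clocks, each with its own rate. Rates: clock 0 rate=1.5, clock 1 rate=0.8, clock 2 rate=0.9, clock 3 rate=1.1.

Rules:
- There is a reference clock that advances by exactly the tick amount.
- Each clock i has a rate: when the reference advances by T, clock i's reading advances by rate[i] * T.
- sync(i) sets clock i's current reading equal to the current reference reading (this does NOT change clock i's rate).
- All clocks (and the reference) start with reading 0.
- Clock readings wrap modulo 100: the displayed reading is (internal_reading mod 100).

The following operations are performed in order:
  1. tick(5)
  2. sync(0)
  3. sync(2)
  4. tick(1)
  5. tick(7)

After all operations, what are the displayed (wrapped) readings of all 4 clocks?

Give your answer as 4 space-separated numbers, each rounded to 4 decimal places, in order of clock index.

After op 1 tick(5): ref=5.0000 raw=[7.5000 4.0000 4.5000 5.5000]
After op 2 sync(0): ref=5.0000 raw=[5.0000 4.0000 4.5000 5.5000]
After op 3 sync(2): ref=5.0000 raw=[5.0000 4.0000 5.0000 5.5000]
After op 4 tick(1): ref=6.0000 raw=[6.5000 4.8000 5.9000 6.6000]
After op 5 tick(7): ref=13.0000 raw=[17.0000 10.4000 12.2000 14.3000]
Wrap final raw readings (mod 100): 17.0000 mod 100 = 17.0000; 10.4000 mod 100 = 10.4000; 12.2000 mod 100 = 12.2000; 14.3000 mod 100 = 14.3000

Answer: 17.0000 10.4000 12.2000 14.3000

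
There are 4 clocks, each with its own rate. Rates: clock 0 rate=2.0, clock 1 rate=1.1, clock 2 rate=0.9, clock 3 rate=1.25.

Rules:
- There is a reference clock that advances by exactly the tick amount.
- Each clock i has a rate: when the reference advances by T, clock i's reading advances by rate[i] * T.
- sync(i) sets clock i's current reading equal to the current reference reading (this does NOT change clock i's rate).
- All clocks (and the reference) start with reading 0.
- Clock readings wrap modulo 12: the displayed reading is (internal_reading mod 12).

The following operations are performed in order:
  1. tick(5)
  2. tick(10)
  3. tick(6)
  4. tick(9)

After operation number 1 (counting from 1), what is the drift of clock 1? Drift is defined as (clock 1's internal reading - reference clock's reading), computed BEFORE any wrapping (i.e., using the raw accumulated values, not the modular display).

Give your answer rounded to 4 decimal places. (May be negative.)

Answer: 0.5000

Derivation:
After op 1 tick(5): ref=5.0000 raw=[10.0000 5.5000 4.5000 6.2500]
Drift of clock 1 after op 1: 5.5000 - 5.0000 = 0.5000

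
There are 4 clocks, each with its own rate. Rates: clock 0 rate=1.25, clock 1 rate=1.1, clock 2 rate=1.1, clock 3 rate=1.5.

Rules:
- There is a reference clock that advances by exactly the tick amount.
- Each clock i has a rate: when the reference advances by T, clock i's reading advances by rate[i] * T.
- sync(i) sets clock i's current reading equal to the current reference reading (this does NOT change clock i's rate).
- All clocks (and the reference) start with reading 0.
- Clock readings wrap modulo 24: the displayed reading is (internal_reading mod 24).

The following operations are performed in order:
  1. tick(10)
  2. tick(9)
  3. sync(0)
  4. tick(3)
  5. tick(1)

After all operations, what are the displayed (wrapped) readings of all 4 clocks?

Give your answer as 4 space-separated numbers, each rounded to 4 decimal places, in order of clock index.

After op 1 tick(10): ref=10.0000 raw=[12.5000 11.0000 11.0000 15.0000]
After op 2 tick(9): ref=19.0000 raw=[23.7500 20.9000 20.9000 28.5000]
After op 3 sync(0): ref=19.0000 raw=[19.0000 20.9000 20.9000 28.5000]
After op 4 tick(3): ref=22.0000 raw=[22.7500 24.2000 24.2000 33.0000]
After op 5 tick(1): ref=23.0000 raw=[24.0000 25.3000 25.3000 34.5000]
Wrap final raw readings (mod 24): 24.0000 mod 24 = 0.0000; 25.3000 mod 24 = 1.3000; 25.3000 mod 24 = 1.3000; 34.5000 mod 24 = 10.5000

Answer: 0.0000 1.3000 1.3000 10.5000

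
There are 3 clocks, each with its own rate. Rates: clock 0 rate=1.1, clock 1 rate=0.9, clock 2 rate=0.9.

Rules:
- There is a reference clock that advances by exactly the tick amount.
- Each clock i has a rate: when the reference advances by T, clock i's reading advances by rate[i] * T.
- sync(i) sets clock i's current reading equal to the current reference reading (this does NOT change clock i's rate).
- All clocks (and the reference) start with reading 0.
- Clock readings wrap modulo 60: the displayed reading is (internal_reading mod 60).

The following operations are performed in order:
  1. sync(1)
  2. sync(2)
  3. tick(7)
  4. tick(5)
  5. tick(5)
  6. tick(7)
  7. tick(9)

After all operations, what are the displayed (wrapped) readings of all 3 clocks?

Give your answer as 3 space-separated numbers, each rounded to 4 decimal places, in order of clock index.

After op 1 sync(1): ref=0.0000 raw=[0.0000 0.0000 0.0000]
After op 2 sync(2): ref=0.0000 raw=[0.0000 0.0000 0.0000]
After op 3 tick(7): ref=7.0000 raw=[7.7000 6.3000 6.3000]
After op 4 tick(5): ref=12.0000 raw=[13.2000 10.8000 10.8000]
After op 5 tick(5): ref=17.0000 raw=[18.7000 15.3000 15.3000]
After op 6 tick(7): ref=24.0000 raw=[26.4000 21.6000 21.6000]
After op 7 tick(9): ref=33.0000 raw=[36.3000 29.7000 29.7000]
Wrap final raw readings (mod 60): 36.3000 mod 60 = 36.3000; 29.7000 mod 60 = 29.7000; 29.7000 mod 60 = 29.7000

Answer: 36.3000 29.7000 29.7000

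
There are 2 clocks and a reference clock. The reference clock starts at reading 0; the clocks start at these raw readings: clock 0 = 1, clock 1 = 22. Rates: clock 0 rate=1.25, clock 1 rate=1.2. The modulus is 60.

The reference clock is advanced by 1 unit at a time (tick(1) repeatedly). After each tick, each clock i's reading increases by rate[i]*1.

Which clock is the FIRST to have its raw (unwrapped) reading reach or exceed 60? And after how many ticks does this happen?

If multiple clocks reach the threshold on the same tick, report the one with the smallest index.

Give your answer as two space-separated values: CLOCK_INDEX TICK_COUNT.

clock 0: start=1, rate=1.25, needs 60-1 = 59; ticks = ceil(59/1.25) = ceil(47.2000) = 48; reading at tick 48 = 1 + 1.25*48 = 61.0000
clock 1: start=22, rate=1.2, needs 60-22 = 38; ticks = ceil(38/1.2) = ceil(31.6667) = 32; reading at tick 32 = 22 + 1.2*32 = 60.4000
Minimum tick count = 32; winners = [1]; smallest index = 1

Answer: 1 32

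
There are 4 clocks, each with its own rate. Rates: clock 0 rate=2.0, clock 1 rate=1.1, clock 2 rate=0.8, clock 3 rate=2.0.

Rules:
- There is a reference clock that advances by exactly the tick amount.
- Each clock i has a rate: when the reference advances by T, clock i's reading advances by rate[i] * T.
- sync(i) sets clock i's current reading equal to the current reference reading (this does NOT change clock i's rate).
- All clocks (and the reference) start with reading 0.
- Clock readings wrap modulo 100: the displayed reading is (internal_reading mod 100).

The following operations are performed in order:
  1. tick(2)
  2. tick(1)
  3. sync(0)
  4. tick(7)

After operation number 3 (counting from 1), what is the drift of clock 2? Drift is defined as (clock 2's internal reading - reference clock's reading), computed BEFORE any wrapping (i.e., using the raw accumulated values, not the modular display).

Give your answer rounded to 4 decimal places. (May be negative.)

Answer: -0.6000

Derivation:
After op 1 tick(2): ref=2.0000 raw=[4.0000 2.2000 1.6000 4.0000]
After op 2 tick(1): ref=3.0000 raw=[6.0000 3.3000 2.4000 6.0000]
After op 3 sync(0): ref=3.0000 raw=[3.0000 3.3000 2.4000 6.0000]
Drift of clock 2 after op 3: 2.4000 - 3.0000 = -0.6000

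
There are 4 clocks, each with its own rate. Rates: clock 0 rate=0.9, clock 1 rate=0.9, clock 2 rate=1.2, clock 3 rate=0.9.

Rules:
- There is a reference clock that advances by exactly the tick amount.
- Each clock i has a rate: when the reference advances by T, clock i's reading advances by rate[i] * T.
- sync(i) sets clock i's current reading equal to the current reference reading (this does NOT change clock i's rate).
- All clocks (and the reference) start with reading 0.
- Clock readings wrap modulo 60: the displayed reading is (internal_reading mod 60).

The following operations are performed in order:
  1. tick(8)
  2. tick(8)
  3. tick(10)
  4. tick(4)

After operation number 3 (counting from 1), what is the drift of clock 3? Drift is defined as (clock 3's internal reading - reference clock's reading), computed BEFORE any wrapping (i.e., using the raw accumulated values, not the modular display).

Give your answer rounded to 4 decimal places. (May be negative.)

Answer: -2.6000

Derivation:
After op 1 tick(8): ref=8.0000 raw=[7.2000 7.2000 9.6000 7.2000]
After op 2 tick(8): ref=16.0000 raw=[14.4000 14.4000 19.2000 14.4000]
After op 3 tick(10): ref=26.0000 raw=[23.4000 23.4000 31.2000 23.4000]
Drift of clock 3 after op 3: 23.4000 - 26.0000 = -2.6000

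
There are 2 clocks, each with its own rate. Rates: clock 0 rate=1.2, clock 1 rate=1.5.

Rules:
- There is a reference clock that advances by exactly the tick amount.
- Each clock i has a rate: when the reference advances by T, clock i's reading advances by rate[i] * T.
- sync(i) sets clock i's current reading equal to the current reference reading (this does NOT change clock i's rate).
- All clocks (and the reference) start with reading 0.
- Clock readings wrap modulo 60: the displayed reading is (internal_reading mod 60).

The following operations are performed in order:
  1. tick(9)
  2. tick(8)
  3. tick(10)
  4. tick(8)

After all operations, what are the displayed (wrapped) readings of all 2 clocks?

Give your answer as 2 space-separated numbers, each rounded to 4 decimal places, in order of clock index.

Answer: 42.0000 52.5000

Derivation:
After op 1 tick(9): ref=9.0000 raw=[10.8000 13.5000]
After op 2 tick(8): ref=17.0000 raw=[20.4000 25.5000]
After op 3 tick(10): ref=27.0000 raw=[32.4000 40.5000]
After op 4 tick(8): ref=35.0000 raw=[42.0000 52.5000]
Wrap final raw readings (mod 60): 42.0000 mod 60 = 42.0000; 52.5000 mod 60 = 52.5000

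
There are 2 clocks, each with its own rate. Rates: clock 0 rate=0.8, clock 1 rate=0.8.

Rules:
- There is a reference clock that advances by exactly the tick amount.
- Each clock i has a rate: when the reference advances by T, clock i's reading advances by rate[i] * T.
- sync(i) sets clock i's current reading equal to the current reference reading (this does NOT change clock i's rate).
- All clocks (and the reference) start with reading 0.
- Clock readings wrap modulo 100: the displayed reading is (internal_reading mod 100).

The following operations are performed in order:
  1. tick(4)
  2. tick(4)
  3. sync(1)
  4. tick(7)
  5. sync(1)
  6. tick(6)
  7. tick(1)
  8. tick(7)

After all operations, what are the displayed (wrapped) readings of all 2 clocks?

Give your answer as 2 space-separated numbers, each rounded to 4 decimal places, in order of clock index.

After op 1 tick(4): ref=4.0000 raw=[3.2000 3.2000]
After op 2 tick(4): ref=8.0000 raw=[6.4000 6.4000]
After op 3 sync(1): ref=8.0000 raw=[6.4000 8.0000]
After op 4 tick(7): ref=15.0000 raw=[12.0000 13.6000]
After op 5 sync(1): ref=15.0000 raw=[12.0000 15.0000]
After op 6 tick(6): ref=21.0000 raw=[16.8000 19.8000]
After op 7 tick(1): ref=22.0000 raw=[17.6000 20.6000]
After op 8 tick(7): ref=29.0000 raw=[23.2000 26.2000]
Wrap final raw readings (mod 100): 23.2000 mod 100 = 23.2000; 26.2000 mod 100 = 26.2000

Answer: 23.2000 26.2000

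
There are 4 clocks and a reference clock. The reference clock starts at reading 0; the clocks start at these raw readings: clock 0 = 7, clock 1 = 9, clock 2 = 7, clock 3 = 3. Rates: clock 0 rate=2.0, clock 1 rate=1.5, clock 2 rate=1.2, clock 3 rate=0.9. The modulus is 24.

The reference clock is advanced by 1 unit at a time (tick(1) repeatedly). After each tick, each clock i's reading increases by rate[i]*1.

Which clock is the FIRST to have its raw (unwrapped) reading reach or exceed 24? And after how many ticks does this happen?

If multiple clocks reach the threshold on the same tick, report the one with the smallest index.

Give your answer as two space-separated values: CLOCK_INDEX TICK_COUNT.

Answer: 0 9

Derivation:
clock 0: start=7, rate=2.0, needs 24-7 = 17; ticks = ceil(17/2.0) = ceil(8.5000) = 9; reading at tick 9 = 7 + 2.0*9 = 25.0000
clock 1: start=9, rate=1.5, needs 24-9 = 15; ticks = ceil(15/1.5) = ceil(10.0000) = 10; reading at tick 10 = 9 + 1.5*10 = 24.0000
clock 2: start=7, rate=1.2, needs 24-7 = 17; ticks = ceil(17/1.2) = ceil(14.1667) = 15; reading at tick 15 = 7 + 1.2*15 = 25.0000
clock 3: start=3, rate=0.9, needs 24-3 = 21; ticks = ceil(21/0.9) = ceil(23.3333) = 24; reading at tick 24 = 3 + 0.9*24 = 24.6000
Minimum tick count = 9; winners = [0]; smallest index = 0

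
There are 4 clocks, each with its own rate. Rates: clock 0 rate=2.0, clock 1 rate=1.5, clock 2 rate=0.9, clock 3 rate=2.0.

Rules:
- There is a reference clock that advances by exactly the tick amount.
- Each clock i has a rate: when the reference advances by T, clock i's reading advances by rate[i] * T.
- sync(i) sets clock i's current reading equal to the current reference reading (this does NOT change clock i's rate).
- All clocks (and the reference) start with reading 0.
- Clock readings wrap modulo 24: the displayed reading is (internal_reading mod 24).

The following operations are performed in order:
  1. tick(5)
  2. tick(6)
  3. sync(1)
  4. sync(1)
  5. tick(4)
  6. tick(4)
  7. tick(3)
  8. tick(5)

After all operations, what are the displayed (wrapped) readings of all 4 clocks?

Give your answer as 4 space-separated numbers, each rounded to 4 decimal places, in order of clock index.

After op 1 tick(5): ref=5.0000 raw=[10.0000 7.5000 4.5000 10.0000]
After op 2 tick(6): ref=11.0000 raw=[22.0000 16.5000 9.9000 22.0000]
After op 3 sync(1): ref=11.0000 raw=[22.0000 11.0000 9.9000 22.0000]
After op 4 sync(1): ref=11.0000 raw=[22.0000 11.0000 9.9000 22.0000]
After op 5 tick(4): ref=15.0000 raw=[30.0000 17.0000 13.5000 30.0000]
After op 6 tick(4): ref=19.0000 raw=[38.0000 23.0000 17.1000 38.0000]
After op 7 tick(3): ref=22.0000 raw=[44.0000 27.5000 19.8000 44.0000]
After op 8 tick(5): ref=27.0000 raw=[54.0000 35.0000 24.3000 54.0000]
Wrap final raw readings (mod 24): 54.0000 mod 24 = 6.0000; 35.0000 mod 24 = 11.0000; 24.3000 mod 24 = 0.3000; 54.0000 mod 24 = 6.0000

Answer: 6.0000 11.0000 0.3000 6.0000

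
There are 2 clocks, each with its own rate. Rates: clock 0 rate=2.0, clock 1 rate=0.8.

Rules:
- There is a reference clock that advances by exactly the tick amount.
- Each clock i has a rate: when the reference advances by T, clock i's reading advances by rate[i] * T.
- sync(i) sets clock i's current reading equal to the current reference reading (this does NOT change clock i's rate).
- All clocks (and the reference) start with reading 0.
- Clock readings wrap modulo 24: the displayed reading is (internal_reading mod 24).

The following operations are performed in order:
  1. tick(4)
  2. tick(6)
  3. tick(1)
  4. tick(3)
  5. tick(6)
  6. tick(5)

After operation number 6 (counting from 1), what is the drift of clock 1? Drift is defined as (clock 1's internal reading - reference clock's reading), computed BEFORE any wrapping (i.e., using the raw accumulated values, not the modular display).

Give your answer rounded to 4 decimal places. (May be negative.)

After op 1 tick(4): ref=4.0000 raw=[8.0000 3.2000]
After op 2 tick(6): ref=10.0000 raw=[20.0000 8.0000]
After op 3 tick(1): ref=11.0000 raw=[22.0000 8.8000]
After op 4 tick(3): ref=14.0000 raw=[28.0000 11.2000]
After op 5 tick(6): ref=20.0000 raw=[40.0000 16.0000]
After op 6 tick(5): ref=25.0000 raw=[50.0000 20.0000]
Drift of clock 1 after op 6: 20.0000 - 25.0000 = -5.0000

Answer: -5.0000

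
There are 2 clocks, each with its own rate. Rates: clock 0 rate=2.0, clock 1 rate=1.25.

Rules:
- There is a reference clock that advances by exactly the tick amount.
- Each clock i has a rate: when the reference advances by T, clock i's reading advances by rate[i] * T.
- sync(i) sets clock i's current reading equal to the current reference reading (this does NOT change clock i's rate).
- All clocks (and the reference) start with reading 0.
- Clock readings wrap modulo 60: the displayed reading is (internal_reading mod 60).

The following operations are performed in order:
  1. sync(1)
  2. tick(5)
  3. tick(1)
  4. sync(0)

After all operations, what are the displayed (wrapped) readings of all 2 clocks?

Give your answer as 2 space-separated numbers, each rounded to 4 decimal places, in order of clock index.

Answer: 6.0000 7.5000

Derivation:
After op 1 sync(1): ref=0.0000 raw=[0.0000 0.0000]
After op 2 tick(5): ref=5.0000 raw=[10.0000 6.2500]
After op 3 tick(1): ref=6.0000 raw=[12.0000 7.5000]
After op 4 sync(0): ref=6.0000 raw=[6.0000 7.5000]
Wrap final raw readings (mod 60): 6.0000 mod 60 = 6.0000; 7.5000 mod 60 = 7.5000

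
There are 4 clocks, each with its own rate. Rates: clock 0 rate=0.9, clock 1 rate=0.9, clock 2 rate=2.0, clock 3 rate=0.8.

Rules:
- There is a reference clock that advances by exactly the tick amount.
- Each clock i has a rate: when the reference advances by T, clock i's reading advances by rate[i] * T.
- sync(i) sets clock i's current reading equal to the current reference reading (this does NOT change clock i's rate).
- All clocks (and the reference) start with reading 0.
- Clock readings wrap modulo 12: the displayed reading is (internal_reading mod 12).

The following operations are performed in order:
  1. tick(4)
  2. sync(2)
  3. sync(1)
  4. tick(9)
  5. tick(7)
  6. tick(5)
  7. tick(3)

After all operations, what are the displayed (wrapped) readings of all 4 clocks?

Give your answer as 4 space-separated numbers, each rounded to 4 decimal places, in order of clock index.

After op 1 tick(4): ref=4.0000 raw=[3.6000 3.6000 8.0000 3.2000]
After op 2 sync(2): ref=4.0000 raw=[3.6000 3.6000 4.0000 3.2000]
After op 3 sync(1): ref=4.0000 raw=[3.6000 4.0000 4.0000 3.2000]
After op 4 tick(9): ref=13.0000 raw=[11.7000 12.1000 22.0000 10.4000]
After op 5 tick(7): ref=20.0000 raw=[18.0000 18.4000 36.0000 16.0000]
After op 6 tick(5): ref=25.0000 raw=[22.5000 22.9000 46.0000 20.0000]
After op 7 tick(3): ref=28.0000 raw=[25.2000 25.6000 52.0000 22.4000]
Wrap final raw readings (mod 12): 25.2000 mod 12 = 1.2000; 25.6000 mod 12 = 1.6000; 52.0000 mod 12 = 4.0000; 22.4000 mod 12 = 10.4000

Answer: 1.2000 1.6000 4.0000 10.4000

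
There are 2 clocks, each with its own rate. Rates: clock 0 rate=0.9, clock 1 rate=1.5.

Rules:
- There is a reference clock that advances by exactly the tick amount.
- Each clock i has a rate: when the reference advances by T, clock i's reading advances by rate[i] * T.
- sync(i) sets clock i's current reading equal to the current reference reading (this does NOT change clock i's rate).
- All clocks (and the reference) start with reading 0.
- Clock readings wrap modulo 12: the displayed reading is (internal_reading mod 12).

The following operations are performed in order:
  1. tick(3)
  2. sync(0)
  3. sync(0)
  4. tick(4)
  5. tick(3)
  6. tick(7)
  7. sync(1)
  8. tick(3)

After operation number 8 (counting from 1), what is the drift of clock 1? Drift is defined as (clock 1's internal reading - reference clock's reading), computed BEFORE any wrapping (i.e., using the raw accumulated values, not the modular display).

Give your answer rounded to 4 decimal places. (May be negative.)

After op 1 tick(3): ref=3.0000 raw=[2.7000 4.5000]
After op 2 sync(0): ref=3.0000 raw=[3.0000 4.5000]
After op 3 sync(0): ref=3.0000 raw=[3.0000 4.5000]
After op 4 tick(4): ref=7.0000 raw=[6.6000 10.5000]
After op 5 tick(3): ref=10.0000 raw=[9.3000 15.0000]
After op 6 tick(7): ref=17.0000 raw=[15.6000 25.5000]
After op 7 sync(1): ref=17.0000 raw=[15.6000 17.0000]
After op 8 tick(3): ref=20.0000 raw=[18.3000 21.5000]
Drift of clock 1 after op 8: 21.5000 - 20.0000 = 1.5000

Answer: 1.5000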